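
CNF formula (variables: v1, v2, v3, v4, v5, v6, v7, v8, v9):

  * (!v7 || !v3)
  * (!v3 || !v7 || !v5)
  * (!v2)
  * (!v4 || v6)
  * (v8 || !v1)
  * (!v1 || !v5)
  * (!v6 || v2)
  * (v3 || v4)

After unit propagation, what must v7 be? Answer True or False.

False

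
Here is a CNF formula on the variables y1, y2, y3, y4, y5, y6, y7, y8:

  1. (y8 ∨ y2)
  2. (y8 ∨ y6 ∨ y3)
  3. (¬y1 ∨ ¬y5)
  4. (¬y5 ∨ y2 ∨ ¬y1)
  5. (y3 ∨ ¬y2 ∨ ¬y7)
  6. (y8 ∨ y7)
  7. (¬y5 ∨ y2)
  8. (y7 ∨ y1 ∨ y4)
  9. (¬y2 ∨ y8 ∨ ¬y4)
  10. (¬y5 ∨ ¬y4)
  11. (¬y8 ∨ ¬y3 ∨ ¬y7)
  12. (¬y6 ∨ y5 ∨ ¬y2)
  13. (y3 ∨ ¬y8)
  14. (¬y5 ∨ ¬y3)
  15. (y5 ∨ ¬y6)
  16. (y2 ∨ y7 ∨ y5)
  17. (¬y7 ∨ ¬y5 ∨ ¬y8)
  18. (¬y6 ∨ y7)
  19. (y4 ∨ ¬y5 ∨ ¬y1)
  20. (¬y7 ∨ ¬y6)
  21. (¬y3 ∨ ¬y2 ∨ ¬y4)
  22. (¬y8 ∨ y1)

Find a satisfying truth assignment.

y1=1, y2=1, y3=1, y4=0, y5=0, y6=0, y7=0, y8=1

Try y1 = True.
  then y5 is forced to False.
  then y6 is forced to False.
The remaining clauses are satisfied by y2 = True, y3 = True, y4 = False, y7 = False, y8 = True.
Check each clause:
  1. (y8 ∨ y2) — y8 is true.
  2. (y3 ∨ y8 ∨ y6) — y8 is true.
  3. (¬y5 ∨ ¬y1) — ¬y5 is true.
  4. (¬y1 ∨ ¬y5 ∨ y2) — y2 is true.
  5. (¬y2 ∨ ¬y7 ∨ y3) — ¬y7 is true.
  6. (y7 ∨ y8) — y8 is true.
  7. (¬y5 ∨ y2) — y2 is true.
  8. (y4 ∨ y1 ∨ y7) — y1 is true.
  9. (¬y2 ∨ y8 ∨ ¬y4) — y8 is true.
  10. (¬y5 ∨ ¬y4) — ¬y5 is true.
  11. (¬y8 ∨ ¬y7 ∨ ¬y3) — ¬y7 is true.
  12. (y5 ∨ ¬y2 ∨ ¬y6) — ¬y6 is true.
  13. (¬y8 ∨ y3) — y3 is true.
  14. (¬y3 ∨ ¬y5) — ¬y5 is true.
  15. (y5 ∨ ¬y6) — ¬y6 is true.
  16. (y7 ∨ y5 ∨ y2) — y2 is true.
  17. (¬y5 ∨ ¬y8 ∨ ¬y7) — ¬y7 is true.
  18. (y7 ∨ ¬y6) — ¬y6 is true.
  19. (¬y5 ∨ y4 ∨ ¬y1) — ¬y5 is true.
  20. (¬y7 ∨ ¬y6) — ¬y7 is true.
  21. (¬y3 ∨ ¬y2 ∨ ¬y4) — ¬y4 is true.
  22. (¬y8 ∨ y1) — y1 is true.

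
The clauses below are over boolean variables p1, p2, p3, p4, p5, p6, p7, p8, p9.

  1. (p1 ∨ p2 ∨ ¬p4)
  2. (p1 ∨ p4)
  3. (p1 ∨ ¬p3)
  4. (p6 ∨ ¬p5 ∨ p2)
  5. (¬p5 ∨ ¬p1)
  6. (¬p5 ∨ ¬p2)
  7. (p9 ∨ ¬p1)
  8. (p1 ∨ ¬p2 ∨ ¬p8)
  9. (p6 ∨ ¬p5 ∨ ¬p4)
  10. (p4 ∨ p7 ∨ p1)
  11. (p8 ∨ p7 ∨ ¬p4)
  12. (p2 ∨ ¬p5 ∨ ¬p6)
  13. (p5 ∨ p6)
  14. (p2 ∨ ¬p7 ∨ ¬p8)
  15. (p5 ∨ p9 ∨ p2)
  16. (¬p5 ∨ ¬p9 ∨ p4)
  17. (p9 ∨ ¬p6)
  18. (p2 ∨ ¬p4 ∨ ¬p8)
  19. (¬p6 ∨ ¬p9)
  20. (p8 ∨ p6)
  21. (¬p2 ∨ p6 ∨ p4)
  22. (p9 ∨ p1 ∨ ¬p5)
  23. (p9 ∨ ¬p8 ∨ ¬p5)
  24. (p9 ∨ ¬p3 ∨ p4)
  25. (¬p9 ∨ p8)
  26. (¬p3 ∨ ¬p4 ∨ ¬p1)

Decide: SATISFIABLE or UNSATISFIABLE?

p4 = True:
  p5 = True:
    propagation gives p1=False, p2=True; an empty clause results — contradiction.
  p5 = False:
    propagation gives p6=True, p9=True; an empty clause results — contradiction.
p4 = False:
  propagation gives p1=True, p5=False, p9=True, p6=True; an empty clause results — contradiction.
Every branch closes, so no satisfying assignment exists.

UNSATISFIABLE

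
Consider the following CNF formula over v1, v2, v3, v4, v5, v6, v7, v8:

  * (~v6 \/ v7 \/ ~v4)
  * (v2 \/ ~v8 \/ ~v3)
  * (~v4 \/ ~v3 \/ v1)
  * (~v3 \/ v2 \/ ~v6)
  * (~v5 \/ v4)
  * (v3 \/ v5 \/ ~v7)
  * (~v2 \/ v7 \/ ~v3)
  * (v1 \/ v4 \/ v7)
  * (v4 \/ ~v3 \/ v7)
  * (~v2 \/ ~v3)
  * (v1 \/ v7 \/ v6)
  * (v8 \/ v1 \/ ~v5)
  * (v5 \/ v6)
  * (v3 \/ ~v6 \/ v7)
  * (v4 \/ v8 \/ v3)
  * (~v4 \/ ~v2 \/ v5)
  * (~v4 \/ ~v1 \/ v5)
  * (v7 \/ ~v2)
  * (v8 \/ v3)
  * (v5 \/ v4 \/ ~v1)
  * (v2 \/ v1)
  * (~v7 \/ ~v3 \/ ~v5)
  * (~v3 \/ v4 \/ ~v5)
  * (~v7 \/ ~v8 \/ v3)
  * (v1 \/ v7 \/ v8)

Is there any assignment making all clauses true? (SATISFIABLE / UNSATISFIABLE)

Set v1 = True and propagate.
Set v2 = False and propagate.
For the remaining variables, v3 = True, v4 = True, v5 = True, v6 = False, v7 = False, v8 = False works.
Every clause has at least one true literal under this assignment.
So v1 = 1, v2 = 0, v3 = 1, v4 = 1, v5 = 1, v6 = 0, v7 = 0, v8 = 0 is a satisfying assignment.

SATISFIABLE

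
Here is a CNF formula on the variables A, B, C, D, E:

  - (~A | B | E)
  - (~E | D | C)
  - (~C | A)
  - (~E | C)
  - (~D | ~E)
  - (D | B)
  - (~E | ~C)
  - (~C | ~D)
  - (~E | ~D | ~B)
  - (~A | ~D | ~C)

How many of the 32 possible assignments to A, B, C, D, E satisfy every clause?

6

Satisfying assignments:
  A=0 B=0 C=0 D=1 E=0
  A=0 B=1 C=0 D=0 E=0
  A=0 B=1 C=0 D=1 E=0
  A=1 B=1 C=0 D=0 E=0
  A=1 B=1 C=0 D=1 E=0
  A=1 B=1 C=1 D=0 E=0
That's 6 in total.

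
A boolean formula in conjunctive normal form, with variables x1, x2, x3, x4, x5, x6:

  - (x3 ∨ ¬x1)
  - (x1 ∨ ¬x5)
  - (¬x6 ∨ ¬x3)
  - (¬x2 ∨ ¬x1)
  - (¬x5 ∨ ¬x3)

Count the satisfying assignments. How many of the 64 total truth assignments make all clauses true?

14

Split on x1, then x3.
  x1=1, x3=1: remaining (x2,x4,x5,x6) ∈ {(0,0,0,0); (0,1,0,0)} — 2.
  x1=1, x3=0: a clause becomes empty — 0.
  x1=0, x3=1: remaining (x2,x4,x5,x6) ∈ {(0,0,0,0); (0,1,0,0); (1,0,0,0); (1,1,0,0)} — 4.
  x1=0, x3=0: forces x5=0; x2, x4, x6 free → 2^3 = 8.
Total: 2 + 0 + 4 + 8 = 14.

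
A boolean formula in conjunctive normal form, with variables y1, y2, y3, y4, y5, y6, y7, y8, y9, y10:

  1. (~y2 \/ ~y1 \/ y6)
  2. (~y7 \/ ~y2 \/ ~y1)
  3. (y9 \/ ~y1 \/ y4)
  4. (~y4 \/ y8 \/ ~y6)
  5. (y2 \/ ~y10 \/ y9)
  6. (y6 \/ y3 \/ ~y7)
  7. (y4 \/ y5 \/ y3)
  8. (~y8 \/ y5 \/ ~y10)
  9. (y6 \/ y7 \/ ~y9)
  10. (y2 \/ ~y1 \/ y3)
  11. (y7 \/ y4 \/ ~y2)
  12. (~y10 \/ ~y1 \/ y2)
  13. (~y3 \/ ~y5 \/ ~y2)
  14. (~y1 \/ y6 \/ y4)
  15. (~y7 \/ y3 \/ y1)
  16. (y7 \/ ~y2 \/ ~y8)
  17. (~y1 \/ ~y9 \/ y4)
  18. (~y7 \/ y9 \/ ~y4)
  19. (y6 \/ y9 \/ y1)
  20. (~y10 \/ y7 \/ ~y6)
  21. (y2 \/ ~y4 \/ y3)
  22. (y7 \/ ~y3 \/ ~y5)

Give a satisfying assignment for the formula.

y1=F, y2=F, y3=T, y4=F, y5=F, y6=T, y7=F, y8=T, y9=F, y10=F

Pure literal: y10 appears only negated; assign y10 = False.
Try y1 = False.
Try y2 = False.
For the remaining variables, y3 = True, y4 = False, y5 = False, y6 = True, y7 = False, y8 = True, y9 = False works.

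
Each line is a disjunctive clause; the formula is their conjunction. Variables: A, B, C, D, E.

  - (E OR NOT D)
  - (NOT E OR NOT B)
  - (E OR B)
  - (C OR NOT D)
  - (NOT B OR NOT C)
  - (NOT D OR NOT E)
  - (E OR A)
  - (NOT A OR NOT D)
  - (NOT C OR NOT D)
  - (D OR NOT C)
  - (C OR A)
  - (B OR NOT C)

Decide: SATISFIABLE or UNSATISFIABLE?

Branch on A: take A = True.
  then D is forced to False.
  then C is forced to False.
For the remaining variables, B = False, E = True works.
Every clause has at least one true literal under this assignment.
So A=True, B=False, C=False, D=False, E=True is a satisfying assignment.

SATISFIABLE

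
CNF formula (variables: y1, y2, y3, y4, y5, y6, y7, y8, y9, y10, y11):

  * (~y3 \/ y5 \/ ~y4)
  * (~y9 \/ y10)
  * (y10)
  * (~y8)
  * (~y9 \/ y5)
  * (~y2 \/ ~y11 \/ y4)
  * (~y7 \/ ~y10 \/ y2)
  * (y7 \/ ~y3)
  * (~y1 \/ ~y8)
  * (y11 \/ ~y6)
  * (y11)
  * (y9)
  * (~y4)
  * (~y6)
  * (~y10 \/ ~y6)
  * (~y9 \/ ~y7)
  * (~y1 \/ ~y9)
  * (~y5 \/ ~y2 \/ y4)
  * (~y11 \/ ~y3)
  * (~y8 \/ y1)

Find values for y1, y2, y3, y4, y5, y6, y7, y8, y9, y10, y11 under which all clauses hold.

y1=F, y2=F, y3=F, y4=F, y5=T, y6=F, y7=F, y8=F, y9=T, y10=T, y11=T

Check each clause:
  1. (~y4 \/ ~y3 \/ y5) — ~y3 is true.
  2. (y10 \/ ~y9) — y10 is true.
  3. (y10) — y10 is true.
  4. (~y8) — ~y8 is true.
  5. (y5 \/ ~y9) — y5 is true.
  6. (y4 \/ ~y11 \/ ~y2) — ~y2 is true.
  7. (~y7 \/ ~y10 \/ y2) — ~y7 is true.
  8. (~y3 \/ y7) — ~y3 is true.
  9. (~y8 \/ ~y1) — ~y8 is true.
  10. (~y6 \/ y11) — ~y6 is true.
  11. (y11) — y11 is true.
  12. (y9) — y9 is true.
  13. (~y4) — ~y4 is true.
  14. (~y6) — ~y6 is true.
  15. (~y10 \/ ~y6) — ~y6 is true.
  16. (~y9 \/ ~y7) — ~y7 is true.
  17. (~y9 \/ ~y1) — ~y1 is true.
  18. (~y2 \/ ~y5 \/ y4) — ~y2 is true.
  19. (~y3 \/ ~y11) — ~y3 is true.
  20. (~y8 \/ y1) — ~y8 is true.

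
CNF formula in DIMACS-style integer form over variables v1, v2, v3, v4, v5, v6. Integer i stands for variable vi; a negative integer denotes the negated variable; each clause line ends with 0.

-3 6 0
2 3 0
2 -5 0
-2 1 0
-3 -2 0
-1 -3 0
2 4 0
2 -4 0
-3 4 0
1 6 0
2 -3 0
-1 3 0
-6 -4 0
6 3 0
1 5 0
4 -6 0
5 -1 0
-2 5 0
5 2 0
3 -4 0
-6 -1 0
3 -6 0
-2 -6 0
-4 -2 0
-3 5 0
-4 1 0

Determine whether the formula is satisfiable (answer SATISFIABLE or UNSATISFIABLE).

UNSATISFIABLE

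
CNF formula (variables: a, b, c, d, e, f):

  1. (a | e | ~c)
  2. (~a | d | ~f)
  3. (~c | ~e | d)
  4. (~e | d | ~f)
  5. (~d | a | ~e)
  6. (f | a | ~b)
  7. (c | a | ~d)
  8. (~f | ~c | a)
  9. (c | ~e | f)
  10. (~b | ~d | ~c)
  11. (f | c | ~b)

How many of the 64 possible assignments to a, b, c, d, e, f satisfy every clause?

15

Case analysis on c and a:
  c=T, a=T: 6 of the 16 assignments to (b,d,e,f) work.
  c=T, a=F: a clause becomes empty — 0.
  c=F, a=T: 6 of the 16 assignments to (b,d,e,f) work.
  c=F, a=F: remaining (b,d,e,f) ∈ {(F,F,F,F); (F,F,F,T); (T,F,F,T)} — 3.
Total: 6 + 0 + 6 + 3 = 15.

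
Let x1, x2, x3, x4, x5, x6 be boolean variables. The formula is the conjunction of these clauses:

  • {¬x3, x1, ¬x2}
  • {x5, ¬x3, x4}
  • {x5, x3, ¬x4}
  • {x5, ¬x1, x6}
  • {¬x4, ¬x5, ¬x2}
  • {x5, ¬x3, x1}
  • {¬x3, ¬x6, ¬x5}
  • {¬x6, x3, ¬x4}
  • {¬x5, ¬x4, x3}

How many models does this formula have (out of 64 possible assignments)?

21

Split on x3, then x5.
  x3=1, x5=1: 5 of the 16 assignments to (x1,x2,x4,x6) work.
  x3=1, x5=0: remaining (x1,x2,x4,x6) ∈ {(1,0,1,1); (1,1,1,1)} — 2.
  x3=0, x5=1: forces x4=0; x1, x2, x6 free → 2^3 = 8.
  x3=0, x5=0: x2 free; 3 ways for (x1,x4,x6) × 2^1 = 6.
Total: 5 + 2 + 8 + 6 = 21.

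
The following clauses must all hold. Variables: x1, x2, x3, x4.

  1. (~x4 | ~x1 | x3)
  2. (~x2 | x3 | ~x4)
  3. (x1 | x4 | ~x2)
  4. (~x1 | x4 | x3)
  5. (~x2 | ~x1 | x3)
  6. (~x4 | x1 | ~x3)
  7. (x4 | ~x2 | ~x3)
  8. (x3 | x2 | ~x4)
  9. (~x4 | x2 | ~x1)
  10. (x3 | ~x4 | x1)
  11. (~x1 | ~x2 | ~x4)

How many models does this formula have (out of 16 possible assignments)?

The models are:
  x1=F x2=F x3=F x4=F
  x1=F x2=F x3=T x4=F
  x1=T x2=F x3=T x4=F
That's 3 in total.

3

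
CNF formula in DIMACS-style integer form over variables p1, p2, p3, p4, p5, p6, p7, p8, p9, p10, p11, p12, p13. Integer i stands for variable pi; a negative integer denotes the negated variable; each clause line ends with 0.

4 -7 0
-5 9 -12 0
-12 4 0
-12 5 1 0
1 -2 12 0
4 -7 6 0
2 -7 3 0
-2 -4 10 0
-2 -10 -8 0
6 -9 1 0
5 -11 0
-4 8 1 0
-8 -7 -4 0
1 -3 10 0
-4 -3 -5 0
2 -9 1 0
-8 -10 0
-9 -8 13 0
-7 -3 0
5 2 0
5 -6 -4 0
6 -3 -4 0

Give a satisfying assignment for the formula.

p1 occurs only positively in the remaining clauses — set p1 = True.
Pure literal: p7 appears only negated; assign p7 = False.
Set p2 = True and propagate.
Set p3 = False and propagate.
Branch on p4: take p4 = False.
  then p12 is forced to False.
The remaining clauses are satisfied by p5 = True, p6 = True, p8 = False, p9 = True, p10 = False, p11 = True, p13 = False.
Every clause has at least one true literal under this assignment.

p1=T  p2=T  p3=F  p4=F  p5=T  p6=T  p7=F  p8=F  p9=T  p10=F  p11=T  p12=F  p13=F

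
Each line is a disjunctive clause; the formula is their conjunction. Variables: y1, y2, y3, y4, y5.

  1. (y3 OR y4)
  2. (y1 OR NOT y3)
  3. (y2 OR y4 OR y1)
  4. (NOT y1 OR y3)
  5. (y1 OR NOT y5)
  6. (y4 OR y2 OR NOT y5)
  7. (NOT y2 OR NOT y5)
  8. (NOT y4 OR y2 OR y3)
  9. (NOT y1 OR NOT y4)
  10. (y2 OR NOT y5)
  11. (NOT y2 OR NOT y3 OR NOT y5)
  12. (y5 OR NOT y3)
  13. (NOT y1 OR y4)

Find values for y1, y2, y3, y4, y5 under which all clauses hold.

Try y1 = False.
  then y3 is forced to False.
  then y4 is forced to True.
  then y5 is forced to False.
  then y2 is forced to True.
Check each clause:
  1. (y4 OR y3) — y4 is true.
  2. (y1 OR NOT y3) — NOT y3 is true.
  3. (y2 OR y1 OR y4) — y2 is true.
  4. (NOT y1 OR y3) — NOT y1 is true.
  5. (y1 OR NOT y5) — NOT y5 is true.
  6. (NOT y5 OR y2 OR y4) — y2 is true.
  7. (NOT y2 OR NOT y5) — NOT y5 is true.
  8. (NOT y4 OR y2 OR y3) — y2 is true.
  9. (NOT y4 OR NOT y1) — NOT y1 is true.
  10. (NOT y5 OR y2) — y2 is true.
  11. (NOT y2 OR NOT y5 OR NOT y3) — NOT y5 is true.
  12. (y5 OR NOT y3) — NOT y3 is true.
  13. (y4 OR NOT y1) — y4 is true.

y1 = F, y2 = T, y3 = F, y4 = T, y5 = F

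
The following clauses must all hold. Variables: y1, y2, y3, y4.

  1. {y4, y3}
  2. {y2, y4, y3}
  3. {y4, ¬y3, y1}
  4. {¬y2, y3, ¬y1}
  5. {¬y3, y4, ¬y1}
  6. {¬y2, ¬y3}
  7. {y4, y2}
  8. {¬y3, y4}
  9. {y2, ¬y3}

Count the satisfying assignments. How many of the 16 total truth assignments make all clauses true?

3

The models are:
  y1=F y2=F y3=F y4=T
  y1=F y2=T y3=F y4=T
  y1=T y2=F y3=F y4=T
Count: 3.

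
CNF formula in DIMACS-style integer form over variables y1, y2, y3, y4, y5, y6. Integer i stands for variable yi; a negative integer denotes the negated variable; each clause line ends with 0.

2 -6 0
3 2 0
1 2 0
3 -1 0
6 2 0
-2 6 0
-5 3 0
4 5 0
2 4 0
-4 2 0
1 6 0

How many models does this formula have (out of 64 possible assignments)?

Case analysis on y2 and y6:
  y2=1, y6=1: 7 of the 16 assignments to (y1,y3,y4,y5) work.
  y2=1, y6=0: a clause becomes empty — 0.
  y2=0, y6=1: a clause becomes empty — 0.
  y2=0, y6=0: a clause becomes empty — 0.
Total: 7 + 0 + 0 + 0 = 7.

7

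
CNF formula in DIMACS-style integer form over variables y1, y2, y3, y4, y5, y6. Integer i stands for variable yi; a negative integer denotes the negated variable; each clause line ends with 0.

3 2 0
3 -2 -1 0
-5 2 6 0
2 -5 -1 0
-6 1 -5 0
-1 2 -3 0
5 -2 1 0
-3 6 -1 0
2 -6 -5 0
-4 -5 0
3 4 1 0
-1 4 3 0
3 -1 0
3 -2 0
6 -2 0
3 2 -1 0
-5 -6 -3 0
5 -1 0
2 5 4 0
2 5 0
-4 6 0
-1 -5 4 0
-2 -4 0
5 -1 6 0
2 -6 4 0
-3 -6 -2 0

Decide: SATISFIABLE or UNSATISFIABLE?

y2 = True:
  propagation gives y3=True, y6=True; an empty clause results — contradiction.
y2 = False:
  propagation gives y3=True, y1=False, y5=True, y6=True; an empty clause results — contradiction.
Every branch closes, so no satisfying assignment exists.

UNSATISFIABLE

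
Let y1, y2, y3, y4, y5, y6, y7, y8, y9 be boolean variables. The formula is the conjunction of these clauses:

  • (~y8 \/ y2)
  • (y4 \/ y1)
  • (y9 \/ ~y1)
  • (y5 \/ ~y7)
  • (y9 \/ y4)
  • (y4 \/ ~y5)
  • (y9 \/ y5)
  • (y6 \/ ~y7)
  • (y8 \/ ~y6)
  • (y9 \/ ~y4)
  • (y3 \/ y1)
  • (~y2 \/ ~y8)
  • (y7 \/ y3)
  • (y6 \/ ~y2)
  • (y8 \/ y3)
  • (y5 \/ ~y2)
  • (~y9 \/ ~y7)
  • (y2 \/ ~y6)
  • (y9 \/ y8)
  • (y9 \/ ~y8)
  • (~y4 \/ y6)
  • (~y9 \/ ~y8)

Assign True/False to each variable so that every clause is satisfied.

y3 occurs only positively in the remaining clauses — set y3 = True.
Try y1 = True.
  then y9 is forced to True.
  then y7 is forced to False.
  then y8 is forced to False.
  then y6 is forced to False.
  then y2 is forced to False.
  then y4 is forced to False.
  then y5 is forced to False.
Every clause has at least one true literal under this assignment.

y1=True  y2=False  y3=True  y4=False  y5=False  y6=False  y7=False  y8=False  y9=True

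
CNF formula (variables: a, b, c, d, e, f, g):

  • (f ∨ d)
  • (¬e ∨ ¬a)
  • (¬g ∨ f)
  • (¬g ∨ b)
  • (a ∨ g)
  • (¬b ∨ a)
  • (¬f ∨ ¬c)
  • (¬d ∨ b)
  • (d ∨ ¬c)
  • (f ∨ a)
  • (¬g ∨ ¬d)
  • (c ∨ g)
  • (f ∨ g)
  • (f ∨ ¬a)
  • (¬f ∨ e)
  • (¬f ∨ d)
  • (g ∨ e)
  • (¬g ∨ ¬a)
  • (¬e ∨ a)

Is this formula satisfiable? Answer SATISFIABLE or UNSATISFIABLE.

UNSATISFIABLE

f = True:
  propagation gives c=False, g=True, b=True, a=True; an empty clause results — contradiction.
f = False:
  propagation gives d=True, g=False; an empty clause results — contradiction.
Every branch closes, so no satisfying assignment exists.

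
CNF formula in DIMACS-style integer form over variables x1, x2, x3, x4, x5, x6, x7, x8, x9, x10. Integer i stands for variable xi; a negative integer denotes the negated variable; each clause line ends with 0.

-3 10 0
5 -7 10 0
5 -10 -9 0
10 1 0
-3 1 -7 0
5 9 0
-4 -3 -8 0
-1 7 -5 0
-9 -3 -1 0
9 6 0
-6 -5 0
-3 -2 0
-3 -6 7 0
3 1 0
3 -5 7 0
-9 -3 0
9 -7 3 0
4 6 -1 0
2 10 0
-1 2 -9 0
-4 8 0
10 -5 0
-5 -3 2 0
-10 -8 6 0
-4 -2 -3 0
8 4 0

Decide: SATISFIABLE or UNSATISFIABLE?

Branch on x1: take x1 = True.
The remaining clauses are satisfied by x2 = True, x3 = False, x4 = True, x5 = False, x6 = True, x7 = False, x8 = True, x9 = True, x10 = False.
Every clause has at least one true literal under this assignment.
So x1 = T, x2 = T, x3 = F, x4 = T, x5 = F, x6 = T, x7 = F, x8 = T, x9 = T, x10 = F is a satisfying assignment.

SATISFIABLE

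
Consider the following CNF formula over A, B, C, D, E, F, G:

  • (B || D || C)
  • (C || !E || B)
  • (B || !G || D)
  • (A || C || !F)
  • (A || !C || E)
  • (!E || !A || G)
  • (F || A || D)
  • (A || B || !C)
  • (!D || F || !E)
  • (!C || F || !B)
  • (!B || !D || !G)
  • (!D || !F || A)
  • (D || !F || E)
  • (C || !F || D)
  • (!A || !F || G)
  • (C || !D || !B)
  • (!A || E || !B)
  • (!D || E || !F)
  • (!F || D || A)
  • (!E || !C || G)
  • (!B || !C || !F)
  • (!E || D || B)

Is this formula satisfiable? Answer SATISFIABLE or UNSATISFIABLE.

SATISFIABLE

Set A = True and propagate.
Try B = False.
The remaining clauses are satisfied by C = True, D = True, E = True, F = True, G = True.
So A=True, B=False, C=True, D=True, E=True, F=True, G=True is a satisfying assignment.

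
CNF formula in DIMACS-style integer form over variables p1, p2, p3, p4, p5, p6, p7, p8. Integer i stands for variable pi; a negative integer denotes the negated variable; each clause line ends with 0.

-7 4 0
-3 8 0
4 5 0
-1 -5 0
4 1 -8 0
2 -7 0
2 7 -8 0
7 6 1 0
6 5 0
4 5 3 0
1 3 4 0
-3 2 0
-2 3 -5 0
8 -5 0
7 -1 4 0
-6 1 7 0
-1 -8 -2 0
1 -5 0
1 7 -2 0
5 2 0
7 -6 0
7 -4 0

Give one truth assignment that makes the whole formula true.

p1 = False  p2 = True  p3 = False  p4 = True  p5 = False  p6 = True  p7 = True  p8 = False

Check each clause:
  1. (¬p7 ∨ p4) — p4 is true.
  2. (¬p3 ∨ p8) — ¬p3 is true.
  3. (p4 ∨ p5) — p4 is true.
  4. (¬p1 ∨ ¬p5) — ¬p5 is true.
  5. (p1 ∨ ¬p8 ∨ p4) — ¬p8 is true.
  6. (p2 ∨ ¬p7) — p2 is true.
  7. (p2 ∨ ¬p8 ∨ p7) — ¬p8 is true.
  8. (p6 ∨ p7 ∨ p1) — p6 is true.
  9. (p5 ∨ p6) — p6 is true.
  10. (p4 ∨ p3 ∨ p5) — p4 is true.
  11. (p1 ∨ p4 ∨ p3) — p4 is true.
  12. (¬p3 ∨ p2) — p2 is true.
  13. (p3 ∨ ¬p5 ∨ ¬p2) — ¬p5 is true.
  14. (p8 ∨ ¬p5) — ¬p5 is true.
  15. (p4 ∨ ¬p1 ∨ p7) — p4 is true.
  16. (¬p6 ∨ p1 ∨ p7) — p7 is true.
  17. (¬p2 ∨ ¬p1 ∨ ¬p8) — ¬p8 is true.
  18. (¬p5 ∨ p1) — ¬p5 is true.
  19. (p7 ∨ p1 ∨ ¬p2) — p7 is true.
  20. (p2 ∨ p5) — p2 is true.
  21. (p7 ∨ ¬p6) — p7 is true.
  22. (¬p4 ∨ p7) — p7 is true.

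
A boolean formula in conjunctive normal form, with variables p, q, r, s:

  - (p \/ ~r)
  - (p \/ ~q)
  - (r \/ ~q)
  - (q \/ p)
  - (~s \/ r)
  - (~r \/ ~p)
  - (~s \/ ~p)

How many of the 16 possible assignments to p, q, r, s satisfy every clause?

The models are:
  p=T q=F r=F s=F
That's 1 in total.

1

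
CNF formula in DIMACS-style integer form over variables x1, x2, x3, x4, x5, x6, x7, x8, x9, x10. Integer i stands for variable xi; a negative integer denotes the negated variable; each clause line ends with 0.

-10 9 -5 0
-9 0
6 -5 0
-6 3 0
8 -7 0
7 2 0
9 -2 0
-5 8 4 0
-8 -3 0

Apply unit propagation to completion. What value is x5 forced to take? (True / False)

False

Unit clause (¬x9) sets x9 = False.
(¬x2 ∨ x9) with x9 = False leaves only ¬x2, so x2 = False.
From (x7 ∨ x2) and x2 = False: x7 = True.
(¬x7 ∨ x8) with x7 = True leaves only x8, so x8 = True.
From (¬x8 ∨ ¬x3) and x8 = True: x3 = False.
(x3 ∨ ¬x6) with x3 = False leaves only ¬x6, so x6 = False.
(¬x5 ∨ x6): since x6 = False, the clause reduces to (¬x5). x5 = False.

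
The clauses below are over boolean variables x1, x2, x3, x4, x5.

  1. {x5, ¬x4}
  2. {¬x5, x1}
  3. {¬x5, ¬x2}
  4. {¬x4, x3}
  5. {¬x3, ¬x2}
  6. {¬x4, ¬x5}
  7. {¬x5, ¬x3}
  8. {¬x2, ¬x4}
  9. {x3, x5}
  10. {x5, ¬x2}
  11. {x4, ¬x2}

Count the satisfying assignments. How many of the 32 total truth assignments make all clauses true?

3

The models are:
  x1=F x2=F x3=T x4=F x5=F
  x1=T x2=F x3=F x4=F x5=T
  x1=T x2=F x3=T x4=F x5=F
That's 3 in total.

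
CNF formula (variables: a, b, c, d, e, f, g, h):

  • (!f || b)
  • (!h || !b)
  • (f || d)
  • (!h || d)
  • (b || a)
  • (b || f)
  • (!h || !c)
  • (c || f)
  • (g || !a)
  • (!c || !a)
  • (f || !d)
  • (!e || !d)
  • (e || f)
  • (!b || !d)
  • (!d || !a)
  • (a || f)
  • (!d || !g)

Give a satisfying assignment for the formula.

a=F  b=T  c=T  d=F  e=F  f=T  g=T  h=F

Check each clause:
  1. (b || !f) — b is true.
  2. (!h || !b) — !h is true.
  3. (d || f) — f is true.
  4. (d || !h) — !h is true.
  5. (b || a) — b is true.
  6. (b || f) — b is true.
  7. (!c || !h) — !h is true.
  8. (f || c) — c is true.
  9. (g || !a) — !a is true.
  10. (!a || !c) — !a is true.
  11. (f || !d) — !d is true.
  12. (!e || !d) — !e is true.
  13. (f || e) — f is true.
  14. (!b || !d) — !d is true.
  15. (!a || !d) — !d is true.
  16. (a || f) — f is true.
  17. (!g || !d) — !d is true.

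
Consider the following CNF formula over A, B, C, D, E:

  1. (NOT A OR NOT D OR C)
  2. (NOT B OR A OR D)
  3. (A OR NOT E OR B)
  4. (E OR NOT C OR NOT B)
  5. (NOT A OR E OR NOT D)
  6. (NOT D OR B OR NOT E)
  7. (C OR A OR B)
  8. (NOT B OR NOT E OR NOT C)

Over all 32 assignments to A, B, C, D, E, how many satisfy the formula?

Case analysis on B and A:
  B=T, A=T: remaining (C,D,E) ∈ {(F,F,F); (F,F,T)} — 2.
  B=T, A=F: remaining (C,D,E) ∈ {(F,T,F); (F,T,T)} — 2.
  B=F, A=T: remaining (C,D,E) ∈ {(F,F,F); (F,F,T); (T,F,F); (T,F,T)} — 4.
  B=F, A=F: remaining (C,D,E) ∈ {(T,F,F); (T,T,F)} — 2.
Total: 2 + 2 + 4 + 2 = 10.

10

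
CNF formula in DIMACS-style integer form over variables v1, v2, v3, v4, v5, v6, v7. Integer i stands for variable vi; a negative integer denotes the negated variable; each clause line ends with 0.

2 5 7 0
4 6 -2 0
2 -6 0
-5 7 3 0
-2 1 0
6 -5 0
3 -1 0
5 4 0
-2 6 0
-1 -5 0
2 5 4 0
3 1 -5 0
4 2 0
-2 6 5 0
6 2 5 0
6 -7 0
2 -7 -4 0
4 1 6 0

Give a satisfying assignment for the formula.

v1=1, v2=1, v3=1, v4=1, v5=0, v6=1, v7=0

Check each clause:
  1. (v7 OR v2 OR v5) — v2 is true.
  2. (v6 OR v4 OR NOT v2) — v4 is true.
  3. (v2 OR NOT v6) — v2 is true.
  4. (NOT v5 OR v3 OR v7) — NOT v5 is true.
  5. (NOT v2 OR v1) — v1 is true.
  6. (v6 OR NOT v5) — NOT v5 is true.
  7. (v3 OR NOT v1) — v3 is true.
  8. (v5 OR v4) — v4 is true.
  9. (v6 OR NOT v2) — v6 is true.
  10. (NOT v1 OR NOT v5) — NOT v5 is true.
  11. (v4 OR v5 OR v2) — v2 is true.
  12. (v3 OR v1 OR NOT v5) — v3 is true.
  13. (v4 OR v2) — v2 is true.
  14. (v5 OR NOT v2 OR v6) — v6 is true.
  15. (v5 OR v2 OR v6) — v2 is true.
  16. (v6 OR NOT v7) — NOT v7 is true.
  17. (NOT v7 OR NOT v4 OR v2) — NOT v7 is true.
  18. (v1 OR v4 OR v6) — v1 is true.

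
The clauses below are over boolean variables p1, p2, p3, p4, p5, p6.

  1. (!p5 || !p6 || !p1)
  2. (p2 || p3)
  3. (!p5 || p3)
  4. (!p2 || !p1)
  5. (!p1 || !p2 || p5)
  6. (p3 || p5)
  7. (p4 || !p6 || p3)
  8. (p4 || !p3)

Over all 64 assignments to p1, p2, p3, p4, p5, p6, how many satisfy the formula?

Case analysis on p3 and p5:
  p3=1, p5=1: 5 of the 16 assignments to (p1,p2,p4,p6) work.
  p3=1, p5=0: p6 free; 3 ways for (p1,p2,p4) × 2^1 = 6.
  p3=0, p5=1: a clause becomes empty — 0.
  p3=0, p5=0: a clause becomes empty — 0.
Total: 5 + 6 + 0 + 0 = 11.

11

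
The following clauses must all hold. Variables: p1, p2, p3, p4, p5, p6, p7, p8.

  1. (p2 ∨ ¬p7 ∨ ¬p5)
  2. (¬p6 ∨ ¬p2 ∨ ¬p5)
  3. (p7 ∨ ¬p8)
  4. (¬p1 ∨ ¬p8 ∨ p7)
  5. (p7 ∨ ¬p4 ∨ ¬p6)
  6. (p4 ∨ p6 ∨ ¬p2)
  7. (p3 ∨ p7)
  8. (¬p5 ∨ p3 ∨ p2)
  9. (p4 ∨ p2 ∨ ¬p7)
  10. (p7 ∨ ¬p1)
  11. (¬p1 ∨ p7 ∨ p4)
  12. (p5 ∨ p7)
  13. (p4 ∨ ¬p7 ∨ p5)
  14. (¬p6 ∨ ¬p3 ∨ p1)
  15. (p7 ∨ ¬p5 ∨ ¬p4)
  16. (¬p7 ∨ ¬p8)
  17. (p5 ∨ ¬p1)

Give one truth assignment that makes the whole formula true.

Pure literal: p8 appears only negated; assign p8 = False.
Try p1 = False.
Try p2 = False.
Try p3 = True.
  then p6 is forced to False.
For the remaining variables, p4 = True, p5 = False, p7 = True works.

p1 = F, p2 = F, p3 = T, p4 = T, p5 = F, p6 = F, p7 = T, p8 = F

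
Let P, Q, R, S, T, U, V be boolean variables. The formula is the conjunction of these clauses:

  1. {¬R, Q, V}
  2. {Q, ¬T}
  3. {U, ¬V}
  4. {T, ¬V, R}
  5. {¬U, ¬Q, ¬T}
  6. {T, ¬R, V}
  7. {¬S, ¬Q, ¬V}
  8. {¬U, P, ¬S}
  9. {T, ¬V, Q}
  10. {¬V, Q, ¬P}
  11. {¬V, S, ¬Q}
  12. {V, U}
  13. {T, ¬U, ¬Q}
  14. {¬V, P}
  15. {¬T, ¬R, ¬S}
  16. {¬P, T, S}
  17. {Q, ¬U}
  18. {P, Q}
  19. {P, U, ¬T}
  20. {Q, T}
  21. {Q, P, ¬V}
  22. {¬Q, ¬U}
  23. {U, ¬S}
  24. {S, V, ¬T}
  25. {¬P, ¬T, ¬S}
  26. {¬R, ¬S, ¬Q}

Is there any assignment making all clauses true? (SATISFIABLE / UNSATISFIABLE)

UNSATISFIABLE

Q = True:
  propagation gives U=False, V=False; an empty clause results — contradiction.
Q = False:
  propagation gives T=False; an empty clause results — contradiction.
Every branch closes, so no satisfying assignment exists.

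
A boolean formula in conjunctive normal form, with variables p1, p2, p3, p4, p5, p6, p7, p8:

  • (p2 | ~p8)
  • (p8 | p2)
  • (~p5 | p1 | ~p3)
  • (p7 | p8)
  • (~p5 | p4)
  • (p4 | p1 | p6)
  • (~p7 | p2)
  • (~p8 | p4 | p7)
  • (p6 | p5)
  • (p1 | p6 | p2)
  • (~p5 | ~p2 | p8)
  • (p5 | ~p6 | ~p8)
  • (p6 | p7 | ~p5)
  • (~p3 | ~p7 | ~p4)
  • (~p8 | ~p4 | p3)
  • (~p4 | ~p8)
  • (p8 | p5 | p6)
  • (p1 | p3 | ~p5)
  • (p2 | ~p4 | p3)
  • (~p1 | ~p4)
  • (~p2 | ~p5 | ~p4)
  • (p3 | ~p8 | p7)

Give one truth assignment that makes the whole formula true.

p1 = F, p2 = T, p3 = T, p4 = F, p5 = F, p6 = T, p7 = T, p8 = F

Check each clause:
  1. (p2 | ~p8) — ~p8 is true.
  2. (p2 | p8) — p2 is true.
  3. (~p3 | ~p5 | p1) — ~p5 is true.
  4. (p8 | p7) — p7 is true.
  5. (p4 | ~p5) — ~p5 is true.
  6. (p1 | p6 | p4) — p6 is true.
  7. (p2 | ~p7) — p2 is true.
  8. (~p8 | p4 | p7) — ~p8 is true.
  9. (p6 | p5) — p6 is true.
  10. (p2 | p6 | p1) — p2 is true.
  11. (~p5 | p8 | ~p2) — ~p5 is true.
  12. (~p6 | ~p8 | p5) — ~p8 is true.
  13. (p6 | p7 | ~p5) — ~p5 is true.
  14. (~p3 | ~p4 | ~p7) — ~p4 is true.
  15. (~p8 | p3 | ~p4) — ~p8 is true.
  16. (~p4 | ~p8) — ~p8 is true.
  17. (p8 | p5 | p6) — p6 is true.
  18. (~p5 | p1 | p3) — p3 is true.
  19. (p3 | p2 | ~p4) — p2 is true.
  20. (~p1 | ~p4) — ~p4 is true.
  21. (~p2 | ~p5 | ~p4) — ~p5 is true.
  22. (~p8 | p3 | p7) — ~p8 is true.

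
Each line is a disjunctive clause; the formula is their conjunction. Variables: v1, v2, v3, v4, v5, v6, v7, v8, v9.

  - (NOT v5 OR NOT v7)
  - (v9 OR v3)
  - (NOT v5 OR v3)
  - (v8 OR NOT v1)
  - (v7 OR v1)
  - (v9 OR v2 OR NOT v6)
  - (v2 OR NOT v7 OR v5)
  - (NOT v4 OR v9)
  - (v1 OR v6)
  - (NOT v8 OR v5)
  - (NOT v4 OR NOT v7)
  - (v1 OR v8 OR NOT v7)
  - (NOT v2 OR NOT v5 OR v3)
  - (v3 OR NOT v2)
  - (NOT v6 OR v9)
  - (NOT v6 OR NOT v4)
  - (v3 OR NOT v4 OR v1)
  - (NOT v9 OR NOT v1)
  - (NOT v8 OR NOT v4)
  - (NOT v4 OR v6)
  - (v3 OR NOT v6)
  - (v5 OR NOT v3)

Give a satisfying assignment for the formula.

v1=T, v2=T, v3=T, v4=F, v5=T, v6=F, v7=F, v8=T, v9=F

Pure literal: v4 appears only negated; assign v4 = False.
Try v1 = True.
  then v8 is forced to True.
  then v5 is forced to True.
  then v7 is forced to False.
  then v3 is forced to True.
  then v9 is forced to False.
  then v6 is forced to False.
v2 is now unconstrained; take v2 = True.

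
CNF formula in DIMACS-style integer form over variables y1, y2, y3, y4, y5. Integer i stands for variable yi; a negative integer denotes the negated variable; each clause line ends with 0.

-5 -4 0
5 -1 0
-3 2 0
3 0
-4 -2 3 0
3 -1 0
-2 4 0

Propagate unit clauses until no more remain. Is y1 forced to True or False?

(y3) is a unit clause: y3 = True.
From (y2 | ~y3) and y3 = True: y2 = True.
(y4 | ~y2) with y2 = True leaves only y4, so y4 = True.
In (~y4 | ~y5), ~y4 is now false; ~y5 must hold, so y5 = False.
(~y1 | y5) with y5 = False leaves only ~y1, so y1 = False.

False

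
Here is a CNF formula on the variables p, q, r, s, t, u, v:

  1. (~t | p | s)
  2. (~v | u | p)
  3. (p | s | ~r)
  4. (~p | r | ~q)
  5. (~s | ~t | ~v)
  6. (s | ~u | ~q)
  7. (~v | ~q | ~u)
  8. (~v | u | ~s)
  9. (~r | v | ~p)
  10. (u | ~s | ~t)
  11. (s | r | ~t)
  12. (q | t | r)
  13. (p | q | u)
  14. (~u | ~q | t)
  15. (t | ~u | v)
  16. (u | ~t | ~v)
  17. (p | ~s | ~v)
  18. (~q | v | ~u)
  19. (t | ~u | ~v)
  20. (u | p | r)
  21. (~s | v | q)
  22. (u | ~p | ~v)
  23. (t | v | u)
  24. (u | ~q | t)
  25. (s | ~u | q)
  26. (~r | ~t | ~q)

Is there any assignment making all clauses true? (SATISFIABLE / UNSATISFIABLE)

u = True:
  q = True:
    propagation gives s=True, v=False; an empty clause results — contradiction.
  q = False:
    propagation gives s=True, v=True, t=False; an empty clause results — contradiction.
u = False:
  p = True:
    propagation gives v=False, r=False, q=False, t=True; an empty clause results — contradiction.
  p = False:
    propagation gives v=False, q=True, r=True, s=True; an empty clause results — contradiction.
Every branch closes, so no satisfying assignment exists.

UNSATISFIABLE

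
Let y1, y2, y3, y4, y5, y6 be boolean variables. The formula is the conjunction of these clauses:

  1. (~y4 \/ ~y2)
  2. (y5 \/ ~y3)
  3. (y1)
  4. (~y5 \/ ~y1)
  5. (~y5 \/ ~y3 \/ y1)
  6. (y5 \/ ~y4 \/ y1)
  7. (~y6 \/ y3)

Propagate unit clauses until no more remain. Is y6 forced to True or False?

Unit clause (y1) sets y1 = True.
(~y5 \/ ~y1): since y1 = True, the clause reduces to (~y5). y5 = False.
In (~y3 \/ y5), y5 is now false; ~y3 must hold, so y3 = False.
(y3 \/ ~y6): since y3 = False, the clause reduces to (~y6). y6 = False.

False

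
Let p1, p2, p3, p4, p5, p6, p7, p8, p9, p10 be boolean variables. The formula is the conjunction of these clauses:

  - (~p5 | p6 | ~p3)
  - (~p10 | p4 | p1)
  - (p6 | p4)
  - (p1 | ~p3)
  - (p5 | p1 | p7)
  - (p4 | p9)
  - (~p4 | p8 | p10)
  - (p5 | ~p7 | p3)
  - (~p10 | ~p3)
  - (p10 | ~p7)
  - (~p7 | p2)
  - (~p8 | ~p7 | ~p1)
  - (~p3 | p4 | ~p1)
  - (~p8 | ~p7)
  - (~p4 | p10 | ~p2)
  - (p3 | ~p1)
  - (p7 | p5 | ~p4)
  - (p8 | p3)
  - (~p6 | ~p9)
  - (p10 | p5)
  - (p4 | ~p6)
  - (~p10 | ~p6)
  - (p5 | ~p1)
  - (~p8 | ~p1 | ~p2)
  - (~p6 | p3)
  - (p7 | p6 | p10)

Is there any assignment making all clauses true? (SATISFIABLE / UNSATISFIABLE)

SATISFIABLE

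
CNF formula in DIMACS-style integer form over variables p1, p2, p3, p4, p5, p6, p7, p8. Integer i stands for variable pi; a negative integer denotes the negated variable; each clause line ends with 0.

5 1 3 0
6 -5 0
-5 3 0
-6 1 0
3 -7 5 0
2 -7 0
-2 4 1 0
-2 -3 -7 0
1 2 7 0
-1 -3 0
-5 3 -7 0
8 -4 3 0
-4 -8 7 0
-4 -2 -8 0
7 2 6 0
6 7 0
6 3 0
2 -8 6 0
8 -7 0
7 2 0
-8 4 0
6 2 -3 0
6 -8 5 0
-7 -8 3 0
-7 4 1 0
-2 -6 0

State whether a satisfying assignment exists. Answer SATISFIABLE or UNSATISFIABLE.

UNSATISFIABLE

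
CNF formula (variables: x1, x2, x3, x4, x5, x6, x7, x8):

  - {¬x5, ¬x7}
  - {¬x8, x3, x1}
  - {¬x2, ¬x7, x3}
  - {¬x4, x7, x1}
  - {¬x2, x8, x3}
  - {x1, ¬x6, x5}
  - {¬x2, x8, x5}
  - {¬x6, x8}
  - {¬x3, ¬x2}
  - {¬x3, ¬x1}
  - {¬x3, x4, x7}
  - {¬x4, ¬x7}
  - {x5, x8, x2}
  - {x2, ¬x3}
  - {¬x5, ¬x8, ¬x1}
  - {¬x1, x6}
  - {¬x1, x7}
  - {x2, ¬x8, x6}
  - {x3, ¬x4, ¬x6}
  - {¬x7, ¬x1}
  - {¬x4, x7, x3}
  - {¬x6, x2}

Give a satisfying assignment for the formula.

x1=False, x2=False, x3=False, x4=False, x5=True, x6=False, x7=False, x8=False

Check each clause:
  1. {¬x7, ¬x5} — ¬x7 is true.
  2. {x1, x3, ¬x8} — ¬x8 is true.
  3. {¬x2, x3, ¬x7} — ¬x7 is true.
  4. {x1, ¬x4, x7} — ¬x4 is true.
  5. {x8, x3, ¬x2} — ¬x2 is true.
  6. {¬x6, x5, x1} — ¬x6 is true.
  7. {x8, x5, ¬x2} — x5 is true.
  8. {¬x6, x8} — ¬x6 is true.
  9. {¬x2, ¬x3} — ¬x3 is true.
  10. {¬x3, ¬x1} — ¬x3 is true.
  11. {¬x3, x7, x4} — ¬x3 is true.
  12. {¬x4, ¬x7} — ¬x7 is true.
  13. {x2, x5, x8} — x5 is true.
  14. {¬x3, x2} — ¬x3 is true.
  15. {¬x5, ¬x1, ¬x8} — ¬x8 is true.
  16. {x6, ¬x1} — ¬x1 is true.
  17. {x7, ¬x1} — ¬x1 is true.
  18. {¬x8, x2, x6} — ¬x8 is true.
  19. {¬x4, ¬x6, x3} — ¬x6 is true.
  20. {¬x7, ¬x1} — ¬x7 is true.
  21. {¬x4, x3, x7} — ¬x4 is true.
  22. {x2, ¬x6} — ¬x6 is true.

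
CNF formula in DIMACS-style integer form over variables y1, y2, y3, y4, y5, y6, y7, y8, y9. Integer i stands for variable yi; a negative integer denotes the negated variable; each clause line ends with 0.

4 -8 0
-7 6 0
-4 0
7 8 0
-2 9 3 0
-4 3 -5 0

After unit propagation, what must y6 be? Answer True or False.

(~y4) is a unit clause: y4 = False.
(~y8 | y4) with y4 = False leaves only ~y8, so y8 = False.
(y7 | y8): since y8 = False, the clause reduces to (y7). y7 = True.
(y6 | ~y7): since y7 = True, the clause reduces to (y6). y6 = True.

True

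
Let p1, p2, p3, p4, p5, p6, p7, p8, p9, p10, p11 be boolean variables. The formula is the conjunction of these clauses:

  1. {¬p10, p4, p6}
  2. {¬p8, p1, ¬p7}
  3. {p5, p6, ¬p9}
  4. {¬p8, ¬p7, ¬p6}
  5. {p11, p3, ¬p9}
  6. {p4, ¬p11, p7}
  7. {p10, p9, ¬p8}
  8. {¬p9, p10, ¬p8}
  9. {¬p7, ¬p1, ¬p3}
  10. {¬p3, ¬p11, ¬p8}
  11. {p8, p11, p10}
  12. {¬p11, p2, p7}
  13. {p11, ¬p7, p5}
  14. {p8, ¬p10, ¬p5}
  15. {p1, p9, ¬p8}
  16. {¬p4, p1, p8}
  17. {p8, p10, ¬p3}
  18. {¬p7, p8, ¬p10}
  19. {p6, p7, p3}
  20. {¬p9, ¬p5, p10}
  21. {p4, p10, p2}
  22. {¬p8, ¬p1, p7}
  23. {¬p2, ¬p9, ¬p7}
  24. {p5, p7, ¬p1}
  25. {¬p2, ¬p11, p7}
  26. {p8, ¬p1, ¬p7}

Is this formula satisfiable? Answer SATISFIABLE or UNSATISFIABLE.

SATISFIABLE

Try p1 = False.
For the remaining variables, p2 = True, p3 = True, p4 = True, p5 = True, p6 = False, p7 = False, p8 = True, p9 = True, p10 = True, p11 = False works.
So p1=False, p2=True, p3=True, p4=True, p5=True, p6=False, p7=False, p8=True, p9=True, p10=True, p11=False is a satisfying assignment.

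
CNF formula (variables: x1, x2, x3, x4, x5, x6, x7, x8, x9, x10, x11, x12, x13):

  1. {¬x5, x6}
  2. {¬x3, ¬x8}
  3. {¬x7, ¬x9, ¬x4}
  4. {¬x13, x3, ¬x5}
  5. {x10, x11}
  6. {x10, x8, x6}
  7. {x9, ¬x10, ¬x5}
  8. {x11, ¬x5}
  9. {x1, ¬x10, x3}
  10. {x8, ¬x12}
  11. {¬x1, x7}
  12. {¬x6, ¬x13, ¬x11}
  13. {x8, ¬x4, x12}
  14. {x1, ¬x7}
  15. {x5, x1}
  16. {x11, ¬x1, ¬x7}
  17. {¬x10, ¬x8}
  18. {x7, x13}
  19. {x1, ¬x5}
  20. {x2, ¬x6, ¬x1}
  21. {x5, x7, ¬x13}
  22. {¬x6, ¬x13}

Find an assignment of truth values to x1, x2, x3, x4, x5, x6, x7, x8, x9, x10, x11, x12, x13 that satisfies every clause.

x2 occurs only positively in the remaining clauses — set x2 = True.
x4 occurs only negated in the remaining clauses — set x4 = False.
Set x1 = True and propagate.
  then x7 is forced to True.
  then x11 is forced to True.
Branch on x3: take x3 = False.
Try x5 = False.
The remaining clauses are satisfied by x6 = True, x8 = False, x9 = True, x10 = True, x12 = False, x13 = False.
Check each clause:
  1. {¬x5, x6} — ¬x5 is true.
  2. {¬x3, ¬x8} — ¬x8 is true.
  3. {¬x7, ¬x4, ¬x9} — ¬x4 is true.
  4. {x3, ¬x13, ¬x5} — ¬x5 is true.
  5. {x10, x11} — x10 is true.
  6. {x10, x8, x6} — x10 is true.
  7. {¬x10, x9, ¬x5} — x9 is true.
  8. {¬x5, x11} — x11 is true.
  9. {x3, ¬x10, x1} — x1 is true.
  10. {x8, ¬x12} — ¬x12 is true.
  11. {x7, ¬x1} — x7 is true.
  12. {¬x6, ¬x11, ¬x13} — ¬x13 is true.
  13. {x12, ¬x4, x8} — ¬x4 is true.
  14. {¬x7, x1} — x1 is true.
  15. {x1, x5} — x1 is true.
  16. {¬x1, x11, ¬x7} — x11 is true.
  17. {¬x10, ¬x8} — ¬x8 is true.
  18. {x7, x13} — x7 is true.
  19. {x1, ¬x5} — x1 is true.
  20. {¬x1, ¬x6, x2} — x2 is true.
  21. {¬x13, x7, x5} — ¬x13 is true.
  22. {¬x13, ¬x6} — ¬x13 is true.

x1=1  x2=1  x3=0  x4=0  x5=0  x6=1  x7=1  x8=0  x9=1  x10=1  x11=1  x12=0  x13=0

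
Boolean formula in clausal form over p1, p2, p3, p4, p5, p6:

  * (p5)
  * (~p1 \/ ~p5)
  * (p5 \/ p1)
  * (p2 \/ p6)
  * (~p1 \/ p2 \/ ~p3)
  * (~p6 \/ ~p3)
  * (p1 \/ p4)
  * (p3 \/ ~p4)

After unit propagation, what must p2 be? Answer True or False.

Unit clause (p5) sets p5 = True.
From (~p1 \/ ~p5) and p5 = True: p1 = False.
From (p1 \/ p4) and p1 = False: p4 = True.
(~p4 \/ p3) with p4 = True leaves only p3, so p3 = True.
(~p6 \/ ~p3): since p3 = True, the clause reduces to (~p6). p6 = False.
In (p6 \/ p2), p6 is now false; p2 must hold, so p2 = True.

True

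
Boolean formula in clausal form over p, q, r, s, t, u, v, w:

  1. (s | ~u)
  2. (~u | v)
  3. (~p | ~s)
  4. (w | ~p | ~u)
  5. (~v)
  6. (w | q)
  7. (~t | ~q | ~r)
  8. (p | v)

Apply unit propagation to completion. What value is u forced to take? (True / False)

Unit clause (~v) sets v = False.
In (~u | v), v is now false; ~u must hold, so u = False.

False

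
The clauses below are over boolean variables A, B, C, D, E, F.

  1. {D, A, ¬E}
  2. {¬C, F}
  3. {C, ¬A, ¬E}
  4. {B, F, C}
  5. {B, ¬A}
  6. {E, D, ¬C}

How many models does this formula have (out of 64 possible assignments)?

20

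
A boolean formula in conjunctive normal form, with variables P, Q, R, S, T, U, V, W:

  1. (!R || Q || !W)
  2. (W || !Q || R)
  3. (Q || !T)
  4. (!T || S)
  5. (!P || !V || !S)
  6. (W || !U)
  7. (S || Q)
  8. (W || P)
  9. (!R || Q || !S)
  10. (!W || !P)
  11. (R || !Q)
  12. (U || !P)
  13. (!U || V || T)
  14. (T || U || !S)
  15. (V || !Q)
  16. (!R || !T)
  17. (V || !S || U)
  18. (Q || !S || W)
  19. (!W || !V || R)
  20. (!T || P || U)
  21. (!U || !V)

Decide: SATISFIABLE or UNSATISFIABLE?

Try P = False.
  then W is forced to True.
Set Q = True and propagate.
  then R is forced to True.
  then V is forced to True.
  then T is forced to False.
  then U is forced to False.
  then S is forced to False.
So P=False  Q=True  R=True  S=False  T=False  U=False  V=True  W=True is a satisfying assignment.

SATISFIABLE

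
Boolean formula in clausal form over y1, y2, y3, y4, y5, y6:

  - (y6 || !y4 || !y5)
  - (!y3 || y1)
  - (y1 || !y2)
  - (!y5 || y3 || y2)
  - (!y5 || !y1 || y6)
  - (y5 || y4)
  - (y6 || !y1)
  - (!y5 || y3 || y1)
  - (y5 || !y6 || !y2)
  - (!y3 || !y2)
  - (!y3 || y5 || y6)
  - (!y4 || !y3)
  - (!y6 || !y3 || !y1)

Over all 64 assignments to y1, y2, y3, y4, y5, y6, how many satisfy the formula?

Satisfying assignments:
  y1=0 y2=0 y3=0 y4=1 y5=0 y6=0
  y1=0 y2=0 y3=0 y4=1 y5=0 y6=1
  y1=1 y2=0 y3=0 y4=1 y5=0 y6=1
  y1=1 y2=1 y3=0 y4=0 y5=1 y6=1
  y1=1 y2=1 y3=0 y4=1 y5=1 y6=1
Count: 5.

5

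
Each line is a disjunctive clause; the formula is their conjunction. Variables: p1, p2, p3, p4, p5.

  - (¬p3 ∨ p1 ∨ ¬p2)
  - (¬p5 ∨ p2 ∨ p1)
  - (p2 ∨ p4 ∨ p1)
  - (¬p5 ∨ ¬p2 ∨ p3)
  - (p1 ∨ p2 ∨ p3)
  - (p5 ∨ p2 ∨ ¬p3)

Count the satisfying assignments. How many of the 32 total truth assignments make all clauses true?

14

Case analysis on p2 and p1:
  p2=1, p1=1: p4 free; 3 ways for (p3,p5) × 2^1 = 6.
  p2=1, p1=0: remaining (p3,p4,p5) ∈ {(0,0,0); (0,1,0)} — 2.
  p2=0, p1=1: p4 free; 3 ways for (p3,p5) × 2^1 = 6.
  p2=0, p1=0: a clause becomes empty — 0.
Total: 6 + 2 + 6 + 0 = 14.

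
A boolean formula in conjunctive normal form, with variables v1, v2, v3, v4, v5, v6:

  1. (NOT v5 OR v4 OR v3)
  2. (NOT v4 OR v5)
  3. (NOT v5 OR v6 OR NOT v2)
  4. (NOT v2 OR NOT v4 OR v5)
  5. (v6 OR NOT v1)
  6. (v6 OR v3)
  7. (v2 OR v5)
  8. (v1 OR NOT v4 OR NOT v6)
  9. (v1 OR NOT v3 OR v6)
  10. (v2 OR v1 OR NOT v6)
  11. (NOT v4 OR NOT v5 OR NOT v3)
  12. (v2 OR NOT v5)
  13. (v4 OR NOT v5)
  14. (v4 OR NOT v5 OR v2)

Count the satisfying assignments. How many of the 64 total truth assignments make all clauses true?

5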